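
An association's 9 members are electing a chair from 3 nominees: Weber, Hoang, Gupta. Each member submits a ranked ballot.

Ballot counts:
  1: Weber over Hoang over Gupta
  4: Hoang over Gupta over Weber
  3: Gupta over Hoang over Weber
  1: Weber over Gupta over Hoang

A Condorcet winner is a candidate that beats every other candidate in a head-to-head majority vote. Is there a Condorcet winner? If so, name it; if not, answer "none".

Check each pair by majority over 9 ballots:
Weber vs Hoang: 2 to 7, Hoang.
Weber vs Gupta: Weber is ranked higher on 1+1 = 2 ballots, Gupta on 7. Gupta wins 7–2.
Hoang vs Gupta: 5 to 4, Hoang.
Only Hoang has no losses; Hoang is the Condorcet winner.

Hoang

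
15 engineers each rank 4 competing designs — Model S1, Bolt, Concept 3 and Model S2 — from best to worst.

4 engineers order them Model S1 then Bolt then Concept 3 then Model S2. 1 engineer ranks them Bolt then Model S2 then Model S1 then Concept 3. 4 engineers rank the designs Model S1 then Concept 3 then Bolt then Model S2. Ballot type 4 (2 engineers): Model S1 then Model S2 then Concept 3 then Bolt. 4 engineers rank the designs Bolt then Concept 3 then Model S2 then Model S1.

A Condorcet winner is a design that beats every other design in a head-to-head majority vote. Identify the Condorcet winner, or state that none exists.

Check each pair by majority over 15 ballots:
Model S1 vs Bolt: 10 to 5, Model S1.
Model S1–Concept 3: Model S1 11–4.
Model S1–Model S2: Model S1 10–5.
Bolt vs Concept 3: 9 to 6, Bolt.
Bolt vs Model S2: Bolt preferred on 4+1+4+4 = 13 ballots; Bolt wins 13–2.
Concept 3 vs Model S2: Concept 3 wins 12–3.
Model S1 wins every pairwise contest, so Model S1 is the Condorcet winner.

Model S1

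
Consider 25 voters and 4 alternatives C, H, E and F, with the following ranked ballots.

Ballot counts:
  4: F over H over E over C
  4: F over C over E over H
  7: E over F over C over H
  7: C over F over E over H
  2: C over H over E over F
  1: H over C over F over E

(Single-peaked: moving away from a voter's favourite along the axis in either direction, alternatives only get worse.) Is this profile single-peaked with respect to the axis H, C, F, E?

no

Axis positions: H=1, C=2, F=3, E=4.
Bloc 1: ranking walks positions 3-1-4-2; H is ranked above C even though C lies between H and the peak F on the axis — preferences dip and rise again. Not single-peaked.
Bloc 2 (peak F at position 3): ranking walks positions 3-2-4-1, expanding outward from the peak — single-peaked.
Bloc 3 (peak E at position 4): ranking walks positions 4-3-2-1, expanding outward from the peak — single-peaked.
Bloc 4 (peak C at position 2): ranking walks positions 2-3-4-1, expanding outward from the peak — single-peaked.
Bloc 5: ranking walks positions 2-1-4-3; E is ranked above F even though F lies between E and the peak C on the axis — preferences dip and rise again. Not single-peaked.
Bloc 6 (peak H at position 1): ranking walks positions 1-2-3-4, expanding outward from the peak — single-peaked.
Bloc 1 violates single-peakedness, so the profile is not single-peaked on this axis.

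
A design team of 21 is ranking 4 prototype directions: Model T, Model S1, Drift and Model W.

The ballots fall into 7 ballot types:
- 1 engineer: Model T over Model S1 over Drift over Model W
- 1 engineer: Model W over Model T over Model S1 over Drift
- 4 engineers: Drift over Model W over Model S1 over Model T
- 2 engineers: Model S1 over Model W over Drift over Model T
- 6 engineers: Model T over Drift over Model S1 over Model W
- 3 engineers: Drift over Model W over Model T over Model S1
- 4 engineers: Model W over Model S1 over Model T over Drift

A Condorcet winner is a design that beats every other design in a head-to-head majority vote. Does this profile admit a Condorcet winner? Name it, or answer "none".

none

Head-to-head results (21 engineers):
Model T vs Model S1: Model T, 11–10.
Model T vs Drift: Model T, 12–9.
Model T vs Model W: Model W wins 14–7.
Model S1–Drift: Drift 13–8.
Model S1–Model W: Model W 12–9.
Drift vs Model W: Drift, 14–7.
Each design drops at least one matchup (Model T loses to Model W; Model S1 loses to Model T; Drift loses to Model T; Model W loses to Drift); the cycle Model T → Drift → Model W → Model T rules out a Condorcet winner.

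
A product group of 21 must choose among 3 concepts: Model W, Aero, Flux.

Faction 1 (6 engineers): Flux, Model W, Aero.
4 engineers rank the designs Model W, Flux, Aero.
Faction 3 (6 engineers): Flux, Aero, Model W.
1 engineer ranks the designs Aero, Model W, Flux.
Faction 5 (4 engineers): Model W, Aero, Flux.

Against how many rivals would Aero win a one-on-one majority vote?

Aero against each rival (21 engineers):
Aero vs Model W: 6+1 = 7 for Aero, 14 for Model W — Model W by 14–7.
Aero vs Flux: Aero preferred on 1+4 = 5 ballots; Flux wins 16–5.
Aero beats no one; loses to Model W, Flux — 0 pairwise wins.

0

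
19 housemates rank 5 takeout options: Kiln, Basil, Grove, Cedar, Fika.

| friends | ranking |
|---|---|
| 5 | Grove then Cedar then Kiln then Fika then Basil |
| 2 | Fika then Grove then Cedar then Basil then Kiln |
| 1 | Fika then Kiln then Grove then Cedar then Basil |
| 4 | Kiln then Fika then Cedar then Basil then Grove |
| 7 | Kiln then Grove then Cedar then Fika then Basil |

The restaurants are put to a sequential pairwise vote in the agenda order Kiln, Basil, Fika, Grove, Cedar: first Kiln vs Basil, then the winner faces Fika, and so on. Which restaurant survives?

Round 1: Kiln vs Basil — 17–2, Kiln advances.
Round 2: Kiln vs Fika — 16–3, Kiln advances.
Round 3: Kiln vs Grove — 12–7, Kiln advances.
Round 4: Kiln vs Cedar — 12–7, Kiln advances.
Kiln survives the agenda.

Kiln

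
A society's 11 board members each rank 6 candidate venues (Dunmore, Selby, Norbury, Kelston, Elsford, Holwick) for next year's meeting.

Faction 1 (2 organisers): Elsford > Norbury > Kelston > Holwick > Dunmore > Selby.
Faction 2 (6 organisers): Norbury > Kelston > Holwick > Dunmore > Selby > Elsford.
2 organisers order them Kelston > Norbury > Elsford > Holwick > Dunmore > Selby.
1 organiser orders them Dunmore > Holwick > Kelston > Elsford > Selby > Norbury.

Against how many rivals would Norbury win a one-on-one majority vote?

5

Norbury against each rival (11 organisers):
Norbury vs Dunmore: Norbury, 10–1.
Norbury vs Selby: Norbury preferred on 2+6+2 = 10 ballots; Norbury wins 10–1.
Norbury vs Kelston: 8 to 3, Norbury.
Norbury vs Elsford: Norbury, 8–3.
Norbury vs Holwick: Norbury wins 10–1.
Norbury beats Dunmore, Selby, Kelston, Elsford, Holwick — 5 pairwise wins.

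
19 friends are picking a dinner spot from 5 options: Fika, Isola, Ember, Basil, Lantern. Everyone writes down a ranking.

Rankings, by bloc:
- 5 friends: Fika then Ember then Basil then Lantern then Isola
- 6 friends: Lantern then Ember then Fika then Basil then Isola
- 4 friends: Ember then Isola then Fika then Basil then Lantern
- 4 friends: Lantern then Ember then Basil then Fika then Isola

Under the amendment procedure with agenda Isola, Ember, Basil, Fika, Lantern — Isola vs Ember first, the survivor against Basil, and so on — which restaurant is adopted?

Round 1: Isola vs Ember — 0–19, Ember advances.
Round 2: Ember vs Basil — 19–0, Ember advances.
Round 3: Ember vs Fika — 14–5, Ember advances.
Round 4: Ember vs Lantern — 9–10, Lantern advances.
Lantern survives the agenda.

Lantern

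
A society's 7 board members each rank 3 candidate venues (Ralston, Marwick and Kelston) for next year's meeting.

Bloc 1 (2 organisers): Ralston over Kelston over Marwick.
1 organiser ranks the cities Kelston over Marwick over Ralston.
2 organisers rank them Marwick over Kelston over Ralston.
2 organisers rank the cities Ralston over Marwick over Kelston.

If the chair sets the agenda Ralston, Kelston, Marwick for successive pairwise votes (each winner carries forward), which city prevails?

Round 1: Ralston vs Kelston — 4–3, Ralston advances.
Round 2: Ralston vs Marwick — 4–3, Ralston advances.
Ralston survives the agenda.

Ralston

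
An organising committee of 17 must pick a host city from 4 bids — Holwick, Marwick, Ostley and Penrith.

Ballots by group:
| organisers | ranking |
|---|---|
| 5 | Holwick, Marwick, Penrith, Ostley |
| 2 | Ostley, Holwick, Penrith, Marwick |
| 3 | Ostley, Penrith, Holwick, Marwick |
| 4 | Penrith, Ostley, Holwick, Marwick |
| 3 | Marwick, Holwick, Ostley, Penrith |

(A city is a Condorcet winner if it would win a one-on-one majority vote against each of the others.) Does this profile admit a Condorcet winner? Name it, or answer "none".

none

Head-to-head results (17 organisers):
Holwick vs Marwick: 5+2+3+4 = 14 for Holwick, 3 for Marwick — Holwick by 14–3.
Holwick vs Ostley: Holwick is ranked higher on 5+3 = 8 ballots, Ostley on 9. Ostley wins 9–8.
Holwick vs Penrith: Holwick preferred on 5+2+3 = 10 ballots; Holwick wins 10–7.
Marwick vs Ostley: 8 to 9, Ostley.
Marwick vs Penrith: 8 to 9, Penrith.
Ostley vs Penrith: 2+3+3 = 8 for Ostley, 9 for Penrith — Penrith by 9–8.
Every city loses at least once (Holwick loses to Ostley; Marwick loses to Holwick; Ostley loses to Penrith; Penrith loses to Holwick). The majority relation contains the cycle Holwick → Penrith → Ostley → Holwick, so there is no Condorcet winner.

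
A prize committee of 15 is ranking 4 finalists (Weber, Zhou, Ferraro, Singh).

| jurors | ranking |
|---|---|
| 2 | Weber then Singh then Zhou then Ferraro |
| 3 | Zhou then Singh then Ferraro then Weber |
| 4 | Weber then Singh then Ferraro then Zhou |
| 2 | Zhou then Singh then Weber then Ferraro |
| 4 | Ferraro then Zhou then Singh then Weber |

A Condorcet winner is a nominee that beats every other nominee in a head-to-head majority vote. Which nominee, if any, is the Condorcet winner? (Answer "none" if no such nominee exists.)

none

Pairwise majorities:
Weber vs Zhou: 6 to 9, Zhou.
Weber vs Ferraro: 2+4+2 = 8 for Weber, 7 for Ferraro — Weber by 8–7.
Weber vs Singh: 6 to 9, Singh.
Zhou vs Ferraro: Zhou is ranked higher on 2+3+2 = 7 ballots, Ferraro on 8. Ferraro wins 8–7.
Zhou vs Singh: Zhou preferred on 3+2+4 = 9 ballots; Zhou wins 9–6.
Ferraro vs Singh: 4 to 11, Singh.
Each nominee drops at least one matchup (Weber loses to Zhou; Zhou loses to Ferraro; Ferraro loses to Weber; Singh loses to Zhou); the cycle Weber > Ferraro > Zhou > Weber rules out a Condorcet winner.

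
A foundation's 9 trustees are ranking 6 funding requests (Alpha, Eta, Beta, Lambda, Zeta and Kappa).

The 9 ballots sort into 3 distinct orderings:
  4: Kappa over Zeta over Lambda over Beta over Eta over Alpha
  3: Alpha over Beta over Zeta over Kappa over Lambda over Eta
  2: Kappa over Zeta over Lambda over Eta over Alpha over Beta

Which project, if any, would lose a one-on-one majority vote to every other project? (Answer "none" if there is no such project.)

Head-to-head results (9 reviewers):
Alpha vs Eta: Eta wins 6–3.
Alpha vs Beta: Alpha preferred on 3+2 = 5 ballots; Alpha wins 5–4.
Alpha vs Lambda: 3 for Alpha, 6 for Lambda — Lambda by 6–3.
Alpha vs Zeta: Zeta wins 6–3.
Alpha vs Kappa: 3 for Alpha, 6 for Kappa — Kappa by 6–3.
Eta vs Beta: Eta is ranked higher on 2 ballots, Beta on 7. Beta wins 7–2.
Eta vs Lambda: Lambda wins 9–0.
Eta vs Zeta: 0 for Eta, 9 for Zeta — Zeta by 9–0.
Eta vs Kappa: Eta is ranked higher on 0 ballots, Kappa on 9. Kappa wins 9–0.
Beta–Lambda: Lambda 6–3.
Beta vs Zeta: Beta is ranked higher on 3 ballots, Zeta on 6. Zeta wins 6–3.
Beta–Kappa: Kappa 6–3.
Lambda vs Zeta: 0 for Lambda, 9 for Zeta — Zeta by 9–0.
Lambda vs Kappa: Kappa wins 9–0.
Zeta vs Kappa: Zeta is ranked higher on 3 ballots, Kappa on 6. Kappa wins 6–3.
No project is winless: Alpha beats Beta; Eta beats Alpha; Beta beats Eta; Lambda beats Alpha; Zeta beats Alpha; Kappa beats Alpha. There is no Condorcet loser.

none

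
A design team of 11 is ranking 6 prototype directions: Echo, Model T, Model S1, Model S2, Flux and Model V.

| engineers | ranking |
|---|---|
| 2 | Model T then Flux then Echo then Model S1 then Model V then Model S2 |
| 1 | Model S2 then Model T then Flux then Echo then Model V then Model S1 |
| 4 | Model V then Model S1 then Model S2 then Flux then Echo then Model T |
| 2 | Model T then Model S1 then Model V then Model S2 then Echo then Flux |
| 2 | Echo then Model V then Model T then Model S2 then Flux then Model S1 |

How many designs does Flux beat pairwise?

1

Flux against each rival (11 engineers):
Flux vs Echo: Flux is ranked higher on 2+1+4 = 7 ballots, Echo on 4. Flux wins 7–4.
Flux vs Model T: 4 to 7, Model T.
Flux–Model S1: Model S1 6–5.
Flux vs Model S2: Model S2 wins 9–2.
Flux vs Model V: Flux preferred on 2+1 = 3 ballots; Model V wins 8–3.
Flux beats Echo; loses to Model T, Model S1, Model S2, Model V — 1 pairwise win.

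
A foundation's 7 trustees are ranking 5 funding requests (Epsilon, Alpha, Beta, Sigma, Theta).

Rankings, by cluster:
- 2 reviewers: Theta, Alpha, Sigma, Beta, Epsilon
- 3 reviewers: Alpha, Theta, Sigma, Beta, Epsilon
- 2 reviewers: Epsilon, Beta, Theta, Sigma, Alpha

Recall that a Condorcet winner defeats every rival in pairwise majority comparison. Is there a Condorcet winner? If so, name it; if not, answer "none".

Theta

Pairwise majorities:
Epsilon–Alpha: Alpha 5–2.
Epsilon vs Beta: Beta wins 5–2.
Epsilon vs Sigma: Sigma wins 5–2.
Epsilon–Theta: Theta 5–2.
Alpha vs Beta: Alpha, 5–2.
Alpha vs Sigma: Alpha, 5–2.
Alpha–Theta: Theta 4–3.
Beta vs Sigma: Sigma wins 5–2.
Beta–Theta: Theta 5–2.
Sigma vs Theta: Theta, 7–0.
Theta defeats every rival head-to-head and is the Condorcet winner.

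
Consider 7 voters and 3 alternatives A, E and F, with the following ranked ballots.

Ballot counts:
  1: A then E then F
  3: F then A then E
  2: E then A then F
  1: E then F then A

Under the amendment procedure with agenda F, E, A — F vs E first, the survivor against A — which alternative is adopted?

Round 1: F vs E — 3–4, E advances.
Round 2: E vs A — 3–4, A advances.
A survives the agenda.

A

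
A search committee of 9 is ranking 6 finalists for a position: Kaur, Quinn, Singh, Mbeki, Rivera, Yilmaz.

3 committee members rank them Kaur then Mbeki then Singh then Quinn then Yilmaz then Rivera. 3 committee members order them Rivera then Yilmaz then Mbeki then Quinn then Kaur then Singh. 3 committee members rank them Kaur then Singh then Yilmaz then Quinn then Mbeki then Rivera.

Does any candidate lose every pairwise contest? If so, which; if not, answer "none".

Rivera

Pairwise majorities:
Kaur vs Quinn: Kaur, 6–3.
Kaur vs Singh: Kaur, 9–0.
Kaur vs Mbeki: Kaur is ranked higher on 3+3 = 6 ballots, Mbeki on 3. Kaur wins 6–3.
Kaur vs Rivera: Kaur wins 6–3.
Kaur–Yilmaz: Kaur 6–3.
Quinn vs Singh: 3 for Quinn, 6 for Singh — Singh by 6–3.
Quinn vs Mbeki: Mbeki, 6–3.
Quinn vs Rivera: Quinn wins 6–3.
Quinn vs Yilmaz: Yilmaz wins 6–3.
Singh vs Mbeki: Mbeki wins 6–3.
Singh vs Rivera: Singh wins 6–3.
Singh–Yilmaz: Singh 6–3.
Mbeki vs Rivera: 3+3 = 6 for Mbeki, 3 for Rivera — Mbeki by 6–3.
Mbeki vs Yilmaz: Yilmaz, 6–3.
Rivera vs Yilmaz: Rivera preferred on 3 ballots; Yilmaz wins 6–3.
Only Rivera has no wins; Rivera is the Condorcet loser.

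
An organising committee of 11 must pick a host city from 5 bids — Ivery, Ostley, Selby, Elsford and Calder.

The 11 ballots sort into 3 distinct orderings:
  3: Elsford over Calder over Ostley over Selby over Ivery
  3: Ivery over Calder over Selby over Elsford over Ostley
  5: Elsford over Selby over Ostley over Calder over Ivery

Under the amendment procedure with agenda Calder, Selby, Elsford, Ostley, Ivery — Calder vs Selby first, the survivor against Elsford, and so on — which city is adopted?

Round 1: Calder vs Selby — 6–5, Calder advances.
Round 2: Calder vs Elsford — 3–8, Elsford advances.
Round 3: Elsford vs Ostley — 11–0, Elsford advances.
Round 4: Elsford vs Ivery — 8–3, Elsford advances.
The agenda winner is Elsford.

Elsford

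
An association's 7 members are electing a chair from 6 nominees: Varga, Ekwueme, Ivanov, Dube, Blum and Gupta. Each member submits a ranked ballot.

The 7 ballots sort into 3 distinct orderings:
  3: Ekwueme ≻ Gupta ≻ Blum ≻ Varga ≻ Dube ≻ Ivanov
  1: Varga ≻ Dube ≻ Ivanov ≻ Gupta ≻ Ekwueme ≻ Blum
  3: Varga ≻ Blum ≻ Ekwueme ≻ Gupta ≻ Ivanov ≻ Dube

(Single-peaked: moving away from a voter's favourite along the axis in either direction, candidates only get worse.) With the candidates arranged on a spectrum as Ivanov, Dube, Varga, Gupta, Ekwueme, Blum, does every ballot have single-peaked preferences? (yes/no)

no

Axis positions: Ivanov=1, Dube=2, Varga=3, Gupta=4, Ekwueme=5, Blum=6.
Group 1 (peak Ekwueme at position 5): ranking walks positions 5-4-6-3-2-1, expanding outward from the peak — single-peaked.
Group 2 (peak Varga at position 3): ranking walks positions 3-2-1-4-5-6, expanding outward from the peak — single-peaked.
Group 3: ranking walks positions 3-6-5-4-1-2; Blum is ranked above Gupta even though Gupta lies between Blum and the peak Varga on the axis — preferences dip and rise again. Not single-peaked.
Group 3 violates single-peakedness, so the profile is not single-peaked on this axis.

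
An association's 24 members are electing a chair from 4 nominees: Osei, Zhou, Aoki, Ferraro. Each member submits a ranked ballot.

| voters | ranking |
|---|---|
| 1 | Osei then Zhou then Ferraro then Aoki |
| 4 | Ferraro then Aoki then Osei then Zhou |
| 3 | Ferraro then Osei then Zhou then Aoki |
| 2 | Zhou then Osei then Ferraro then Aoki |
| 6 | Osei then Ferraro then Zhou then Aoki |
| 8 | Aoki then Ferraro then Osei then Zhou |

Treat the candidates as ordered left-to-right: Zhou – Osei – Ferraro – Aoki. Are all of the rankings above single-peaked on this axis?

Axis positions: Zhou=1, Osei=2, Ferraro=3, Aoki=4.
Type 1 (peak Osei at position 2): ranking walks positions 2-1-3-4, expanding outward from the peak — single-peaked.
Type 2 (peak Ferraro at position 3): ranking walks positions 3-4-2-1, expanding outward from the peak — single-peaked.
Type 3 (peak Ferraro at position 3): ranking walks positions 3-2-1-4, expanding outward from the peak — single-peaked.
Type 4 (peak Zhou at position 1): ranking walks positions 1-2-3-4, expanding outward from the peak — single-peaked.
Type 5 (peak Osei at position 2): ranking walks positions 2-3-1-4, expanding outward from the peak — single-peaked.
Type 6 (peak Aoki at position 4): ranking walks positions 4-3-2-1, expanding outward from the peak — single-peaked.
Every ranking is single-peaked on this axis.

yes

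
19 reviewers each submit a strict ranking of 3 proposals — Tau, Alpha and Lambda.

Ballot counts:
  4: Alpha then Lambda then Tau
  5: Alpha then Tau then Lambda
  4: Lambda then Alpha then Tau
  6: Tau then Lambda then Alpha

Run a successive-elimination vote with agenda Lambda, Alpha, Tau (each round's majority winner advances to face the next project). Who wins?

Round 1: Lambda vs Alpha — 10–9, Lambda advances.
Round 2: Lambda vs Tau — 8–11, Tau advances.
Tau survives the agenda.

Tau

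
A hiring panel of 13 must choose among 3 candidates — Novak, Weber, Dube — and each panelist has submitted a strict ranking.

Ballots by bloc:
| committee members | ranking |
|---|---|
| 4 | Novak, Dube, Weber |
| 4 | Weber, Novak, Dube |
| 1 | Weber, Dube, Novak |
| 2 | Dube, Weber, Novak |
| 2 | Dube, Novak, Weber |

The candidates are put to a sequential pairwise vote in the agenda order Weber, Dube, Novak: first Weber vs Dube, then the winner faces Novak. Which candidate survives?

Novak

Round 1: Weber vs Dube — 5–8, Dube advances.
Round 2: Dube vs Novak — 5–8, Novak advances.
The agenda winner is Novak.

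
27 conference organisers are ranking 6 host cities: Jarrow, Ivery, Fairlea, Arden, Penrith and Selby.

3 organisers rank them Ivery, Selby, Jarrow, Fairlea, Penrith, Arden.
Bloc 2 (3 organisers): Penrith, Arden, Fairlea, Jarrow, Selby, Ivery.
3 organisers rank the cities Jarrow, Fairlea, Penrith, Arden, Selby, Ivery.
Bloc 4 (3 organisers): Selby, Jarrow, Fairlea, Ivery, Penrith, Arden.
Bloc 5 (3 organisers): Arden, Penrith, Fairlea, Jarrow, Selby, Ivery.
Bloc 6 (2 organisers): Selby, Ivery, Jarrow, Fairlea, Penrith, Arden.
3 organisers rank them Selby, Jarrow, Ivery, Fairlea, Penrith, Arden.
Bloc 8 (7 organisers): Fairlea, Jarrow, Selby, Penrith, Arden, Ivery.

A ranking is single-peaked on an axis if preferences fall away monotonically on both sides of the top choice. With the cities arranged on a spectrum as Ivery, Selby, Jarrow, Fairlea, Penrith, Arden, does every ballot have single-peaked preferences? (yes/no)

Axis positions: Ivery=1, Selby=2, Jarrow=3, Fairlea=4, Penrith=5, Arden=6.
Bloc 1 (peak Ivery at position 1): ranking walks positions 1-2-3-4-5-6, expanding outward from the peak — single-peaked.
Bloc 2 (peak Penrith at position 5): ranking walks positions 5-6-4-3-2-1, expanding outward from the peak — single-peaked.
Bloc 3 (peak Jarrow at position 3): ranking walks positions 3-4-5-6-2-1, expanding outward from the peak — single-peaked.
Bloc 4 (peak Selby at position 2): ranking walks positions 2-3-4-1-5-6, expanding outward from the peak — single-peaked.
Bloc 5 (peak Arden at position 6): ranking walks positions 6-5-4-3-2-1, expanding outward from the peak — single-peaked.
Bloc 6 (peak Selby at position 2): ranking walks positions 2-1-3-4-5-6, expanding outward from the peak — single-peaked.
Bloc 7 (peak Selby at position 2): ranking walks positions 2-3-1-4-5-6, expanding outward from the peak — single-peaked.
Bloc 8 (peak Fairlea at position 4): ranking walks positions 4-3-2-5-6-1, expanding outward from the peak — single-peaked.
Every ranking is single-peaked on this axis.

yes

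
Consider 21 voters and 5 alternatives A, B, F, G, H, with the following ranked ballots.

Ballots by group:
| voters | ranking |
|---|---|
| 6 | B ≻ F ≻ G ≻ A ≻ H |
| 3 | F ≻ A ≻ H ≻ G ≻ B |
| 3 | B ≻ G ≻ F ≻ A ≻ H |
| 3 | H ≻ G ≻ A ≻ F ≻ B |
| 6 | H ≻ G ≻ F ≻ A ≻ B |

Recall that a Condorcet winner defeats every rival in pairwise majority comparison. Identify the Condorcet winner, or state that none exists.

none

Check each pair by majority over 21 ballots:
A–B: A 12–9.
A vs F: F, 18–3.
A vs G: G wins 18–3.
A vs H: A, 12–9.
B vs F: F wins 12–9.
B vs G: G, 12–9.
B–H: H 12–9.
F vs G: G, 12–9.
F–H: F 12–9.
G vs H: H, 12–9.
Each alternative drops at least one matchup (A loses to F; B loses to A; F loses to G; G loses to H; H loses to A); the cycle A beats H beats G beats A rules out a Condorcet winner.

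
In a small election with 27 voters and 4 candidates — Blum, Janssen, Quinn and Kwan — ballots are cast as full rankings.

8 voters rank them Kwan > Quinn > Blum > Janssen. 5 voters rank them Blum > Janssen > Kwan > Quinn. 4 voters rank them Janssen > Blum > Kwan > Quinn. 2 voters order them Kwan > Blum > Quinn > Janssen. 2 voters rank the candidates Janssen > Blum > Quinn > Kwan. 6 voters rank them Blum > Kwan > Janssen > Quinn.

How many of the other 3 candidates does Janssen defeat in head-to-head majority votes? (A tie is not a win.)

1

Janssen against each rival (27 voters):
Janssen vs Blum: Janssen preferred on 4+2 = 6 ballots; Blum wins 21–6.
Janssen vs Quinn: Janssen wins 17–10.
Janssen vs Kwan: 5+4+2 = 11 for Janssen, 16 for Kwan — Kwan by 16–11.
Janssen beats Quinn; loses to Blum, Kwan — 1 pairwise win.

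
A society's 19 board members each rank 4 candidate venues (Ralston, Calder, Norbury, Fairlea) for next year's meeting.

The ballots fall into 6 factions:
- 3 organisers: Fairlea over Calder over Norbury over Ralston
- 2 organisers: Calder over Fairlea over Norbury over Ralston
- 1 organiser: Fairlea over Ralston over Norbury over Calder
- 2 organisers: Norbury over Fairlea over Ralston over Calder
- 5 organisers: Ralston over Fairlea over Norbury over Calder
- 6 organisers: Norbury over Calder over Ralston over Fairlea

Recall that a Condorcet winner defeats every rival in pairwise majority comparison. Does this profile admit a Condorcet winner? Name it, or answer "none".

Head-to-head results (19 organisers):
Ralston vs Calder: 8 to 11, Calder.
Ralston vs Norbury: 1+5 = 6 for Ralston, 13 for Norbury — Norbury by 13–6.
Ralston vs Fairlea: 11 to 8, Ralston.
Calder vs Norbury: Calder preferred on 3+2 = 5 ballots; Norbury wins 14–5.
Calder vs Fairlea: 2+6 = 8 for Calder, 11 for Fairlea — Fairlea by 11–8.
Norbury vs Fairlea: Norbury is ranked higher on 2+6 = 8 ballots, Fairlea on 11. Fairlea wins 11–8.
Each city drops at least one matchup (Ralston loses to Calder; Calder loses to Norbury; Norbury loses to Fairlea; Fairlea loses to Ralston); the cycle Ralston → Fairlea → Calder → Ralston rules out a Condorcet winner.

none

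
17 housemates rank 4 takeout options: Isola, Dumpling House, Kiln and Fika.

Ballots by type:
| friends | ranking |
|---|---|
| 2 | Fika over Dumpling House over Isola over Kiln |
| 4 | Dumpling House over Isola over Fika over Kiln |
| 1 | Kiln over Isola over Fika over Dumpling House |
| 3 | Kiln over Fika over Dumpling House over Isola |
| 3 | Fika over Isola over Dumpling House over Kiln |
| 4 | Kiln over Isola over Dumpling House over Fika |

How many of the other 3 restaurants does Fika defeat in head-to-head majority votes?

Fika against each rival (17 friends):
Fika vs Isola: Fika is ranked higher on 2+3+3 = 8 ballots, Isola on 9. Isola wins 9–8.
Fika vs Dumpling House: Fika is ranked higher on 2+1+3+3 = 9 ballots, Dumpling House on 8. Fika wins 9–8.
Fika–Kiln: Fika 9–8.
Fika beats Dumpling House, Kiln; loses to Isola — 2 pairwise wins.

2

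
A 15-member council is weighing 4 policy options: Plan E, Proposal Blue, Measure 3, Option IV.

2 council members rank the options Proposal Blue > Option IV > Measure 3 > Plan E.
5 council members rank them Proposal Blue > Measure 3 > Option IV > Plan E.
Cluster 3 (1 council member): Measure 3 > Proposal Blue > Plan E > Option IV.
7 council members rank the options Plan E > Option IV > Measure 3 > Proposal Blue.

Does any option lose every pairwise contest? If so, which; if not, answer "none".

none

Pairwise majorities:
Plan E–Proposal Blue: Proposal Blue 8–7.
Plan E vs Measure 3: 7 for Plan E, 8 for Measure 3 — Measure 3 by 8–7.
Plan E vs Option IV: 1+7 = 8 for Plan E, 7 for Option IV — Plan E by 8–7.
Proposal Blue vs Measure 3: Measure 3, 8–7.
Proposal Blue–Option IV: Proposal Blue 8–7.
Measure 3 vs Option IV: 5+1 = 6 for Measure 3, 9 for Option IV — Option IV by 9–6.
Each option has at least one pairwise win (Plan E beats Option IV; Proposal Blue beats Plan E; Measure 3 beats Plan E; Option IV beats Measure 3) — no Condorcet loser.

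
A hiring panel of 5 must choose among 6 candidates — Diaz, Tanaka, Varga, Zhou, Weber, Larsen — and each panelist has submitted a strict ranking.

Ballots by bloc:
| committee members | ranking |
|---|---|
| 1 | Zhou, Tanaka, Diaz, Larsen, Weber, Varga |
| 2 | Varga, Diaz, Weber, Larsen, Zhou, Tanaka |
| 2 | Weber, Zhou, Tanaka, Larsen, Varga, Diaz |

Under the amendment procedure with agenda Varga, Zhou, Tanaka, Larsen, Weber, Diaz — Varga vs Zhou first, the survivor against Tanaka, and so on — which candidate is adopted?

Round 1: Varga vs Zhou — 2–3, Zhou advances.
Round 2: Zhou vs Tanaka — 5–0, Zhou advances.
Round 3: Zhou vs Larsen — 3–2, Zhou advances.
Round 4: Zhou vs Weber — 1–4, Weber advances.
Round 5: Weber vs Diaz — 2–3, Diaz advances.
Diaz survives the agenda.

Diaz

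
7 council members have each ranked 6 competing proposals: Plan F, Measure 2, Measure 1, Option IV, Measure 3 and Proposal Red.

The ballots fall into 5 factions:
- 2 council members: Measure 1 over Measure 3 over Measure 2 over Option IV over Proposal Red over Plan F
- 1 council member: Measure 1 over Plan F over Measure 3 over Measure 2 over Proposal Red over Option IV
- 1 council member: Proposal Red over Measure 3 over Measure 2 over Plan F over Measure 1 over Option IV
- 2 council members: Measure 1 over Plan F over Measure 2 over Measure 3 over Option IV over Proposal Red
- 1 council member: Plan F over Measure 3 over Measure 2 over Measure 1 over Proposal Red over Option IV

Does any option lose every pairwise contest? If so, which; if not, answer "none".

Proposal Red

Head-to-head results (7 council members):
Plan F vs Measure 2: Plan F, 4–3.
Plan F vs Measure 1: 1+1 = 2 for Plan F, 5 for Measure 1 — Measure 1 by 5–2.
Plan F vs Option IV: Plan F wins 5–2.
Plan F–Measure 3: Plan F 4–3.
Plan F vs Proposal Red: 4 to 3, Plan F.
Measure 2 vs Measure 1: Measure 2 is ranked higher on 1+1 = 2 ballots, Measure 1 on 5. Measure 1 wins 5–2.
Measure 2 vs Option IV: 2+1+1+2+1 = 7 for Measure 2, 0 for Option IV — Measure 2 by 7–0.
Measure 2 vs Measure 3: Measure 2 preferred on 2 ballots; Measure 3 wins 5–2.
Measure 2 vs Proposal Red: Measure 2 is ranked higher on 2+1+2+1 = 6 ballots, Proposal Red on 1. Measure 2 wins 6–1.
Measure 1 vs Option IV: 7 to 0, Measure 1.
Measure 1 vs Measure 3: Measure 1, 5–2.
Measure 1–Proposal Red: Measure 1 6–1.
Option IV–Measure 3: Measure 3 7–0.
Option IV–Proposal Red: Option IV 4–3.
Measure 3 vs Proposal Red: Measure 3 wins 6–1.
Only Proposal Red has no wins; Proposal Red is the Condorcet loser.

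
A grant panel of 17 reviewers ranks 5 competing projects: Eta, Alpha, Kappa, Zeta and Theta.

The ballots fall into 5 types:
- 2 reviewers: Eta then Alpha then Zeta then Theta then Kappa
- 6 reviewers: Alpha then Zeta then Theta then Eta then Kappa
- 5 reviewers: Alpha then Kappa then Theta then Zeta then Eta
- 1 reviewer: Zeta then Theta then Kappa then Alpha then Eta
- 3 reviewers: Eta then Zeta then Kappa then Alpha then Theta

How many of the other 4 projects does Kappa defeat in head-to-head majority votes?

Kappa against each rival (17 reviewers):
Kappa–Eta: Eta 11–6.
Kappa vs Alpha: 1+3 = 4 for Kappa, 13 for Alpha — Alpha by 13–4.
Kappa vs Zeta: Zeta wins 12–5.
Kappa vs Theta: Theta, 9–8.
Kappa beats no one; loses to Eta, Alpha, Zeta, Theta — 0 pairwise wins.

0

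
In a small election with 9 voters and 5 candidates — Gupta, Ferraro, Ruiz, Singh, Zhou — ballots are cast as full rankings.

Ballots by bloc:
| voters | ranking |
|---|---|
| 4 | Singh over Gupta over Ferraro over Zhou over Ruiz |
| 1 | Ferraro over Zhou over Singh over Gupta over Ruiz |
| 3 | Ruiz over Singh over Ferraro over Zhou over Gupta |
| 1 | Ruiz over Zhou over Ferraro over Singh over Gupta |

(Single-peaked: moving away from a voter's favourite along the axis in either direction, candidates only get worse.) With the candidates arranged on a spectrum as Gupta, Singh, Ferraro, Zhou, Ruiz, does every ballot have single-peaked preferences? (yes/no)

Axis positions: Gupta=1, Singh=2, Ferraro=3, Zhou=4, Ruiz=5.
Bloc 1 (peak Singh at position 2): ranking walks positions 2-1-3-4-5, expanding outward from the peak — single-peaked.
Bloc 2 (peak Ferraro at position 3): ranking walks positions 3-4-2-1-5, expanding outward from the peak — single-peaked.
Bloc 3: ranking walks positions 5-2-3-4-1; Singh is ranked above Zhou even though Zhou lies between Singh and the peak Ruiz on the axis — preferences dip and rise again. Not single-peaked.
Bloc 4 (peak Ruiz at position 5): ranking walks positions 5-4-3-2-1, expanding outward from the peak — single-peaked.
Bloc 3 violates single-peakedness, so the profile is not single-peaked on this axis.

no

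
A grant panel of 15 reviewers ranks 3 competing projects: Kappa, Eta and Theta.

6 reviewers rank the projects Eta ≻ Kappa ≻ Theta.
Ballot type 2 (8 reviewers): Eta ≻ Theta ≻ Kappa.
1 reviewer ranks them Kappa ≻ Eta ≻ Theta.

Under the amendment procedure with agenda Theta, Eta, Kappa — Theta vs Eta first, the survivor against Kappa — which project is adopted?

Eta

Round 1: Theta vs Eta — 0–15, Eta advances.
Round 2: Eta vs Kappa — 14–1, Eta advances.
Eta survives the agenda.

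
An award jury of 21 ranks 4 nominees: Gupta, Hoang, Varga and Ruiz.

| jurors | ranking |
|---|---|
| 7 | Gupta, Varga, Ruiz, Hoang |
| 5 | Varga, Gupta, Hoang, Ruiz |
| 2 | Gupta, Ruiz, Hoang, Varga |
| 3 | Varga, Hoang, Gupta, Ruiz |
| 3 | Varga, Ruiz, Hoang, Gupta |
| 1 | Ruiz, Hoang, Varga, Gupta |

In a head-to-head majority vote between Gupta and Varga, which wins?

Ballots ranking Gupta above Varga: 7 + 2 = 9.
Ballots ranking Varga above Gupta: 21 − 9 = 12.
Varga wins the head-to-head 12–9.

Varga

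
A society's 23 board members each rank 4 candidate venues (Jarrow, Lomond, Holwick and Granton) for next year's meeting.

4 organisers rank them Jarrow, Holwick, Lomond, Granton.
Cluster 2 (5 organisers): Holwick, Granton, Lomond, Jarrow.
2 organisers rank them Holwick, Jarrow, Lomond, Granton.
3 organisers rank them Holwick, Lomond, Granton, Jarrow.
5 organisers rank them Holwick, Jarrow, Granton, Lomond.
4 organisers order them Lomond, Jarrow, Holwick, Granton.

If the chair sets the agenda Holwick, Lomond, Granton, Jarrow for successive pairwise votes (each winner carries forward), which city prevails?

Holwick

Round 1: Holwick vs Lomond — 19–4, Holwick advances.
Round 2: Holwick vs Granton — 23–0, Holwick advances.
Round 3: Holwick vs Jarrow — 15–8, Holwick advances.
Holwick survives the agenda.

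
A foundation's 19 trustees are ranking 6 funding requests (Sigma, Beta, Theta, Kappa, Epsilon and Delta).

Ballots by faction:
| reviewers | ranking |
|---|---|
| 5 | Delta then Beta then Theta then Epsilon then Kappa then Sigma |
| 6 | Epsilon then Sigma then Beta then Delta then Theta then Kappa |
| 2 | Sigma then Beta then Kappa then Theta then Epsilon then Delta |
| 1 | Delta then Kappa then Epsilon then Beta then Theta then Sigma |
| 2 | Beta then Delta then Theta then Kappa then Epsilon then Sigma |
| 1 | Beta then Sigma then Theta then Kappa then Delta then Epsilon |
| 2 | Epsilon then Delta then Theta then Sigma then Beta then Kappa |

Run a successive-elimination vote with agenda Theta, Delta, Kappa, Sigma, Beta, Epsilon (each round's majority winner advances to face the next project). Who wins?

Beta

Round 1: Theta vs Delta — 3–16, Delta advances.
Round 2: Delta vs Kappa — 16–3, Delta advances.
Round 3: Delta vs Sigma — 10–9, Delta advances.
Round 4: Delta vs Beta — 8–11, Beta advances.
Round 5: Beta vs Epsilon — 10–9, Beta advances.
Beta survives the agenda.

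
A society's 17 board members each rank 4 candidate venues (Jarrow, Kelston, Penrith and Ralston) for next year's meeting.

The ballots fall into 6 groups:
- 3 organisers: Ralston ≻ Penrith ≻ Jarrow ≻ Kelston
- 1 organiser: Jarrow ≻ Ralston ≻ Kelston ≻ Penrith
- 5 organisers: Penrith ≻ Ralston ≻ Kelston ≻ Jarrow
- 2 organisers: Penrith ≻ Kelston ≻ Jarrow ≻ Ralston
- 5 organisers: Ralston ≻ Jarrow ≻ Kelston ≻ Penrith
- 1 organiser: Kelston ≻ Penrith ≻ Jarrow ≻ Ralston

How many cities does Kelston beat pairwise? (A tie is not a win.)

Kelston against each rival (17 organisers):
Kelston vs Jarrow: Kelston preferred on 5+2+1 = 8 ballots; Jarrow wins 9–8.
Kelston vs Penrith: Penrith wins 10–7.
Kelston–Ralston: Ralston 14–3.
Kelston beats no one; loses to Jarrow, Penrith, Ralston — 0 pairwise wins.

0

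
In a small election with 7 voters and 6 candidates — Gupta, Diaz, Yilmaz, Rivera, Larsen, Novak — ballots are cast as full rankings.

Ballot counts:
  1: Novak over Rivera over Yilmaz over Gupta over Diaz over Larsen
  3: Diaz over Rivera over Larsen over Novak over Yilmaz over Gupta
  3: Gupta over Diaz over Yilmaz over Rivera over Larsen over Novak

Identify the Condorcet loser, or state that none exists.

Pairwise majorities:
Gupta vs Diaz: 4 to 3, Gupta.
Gupta vs Yilmaz: Gupta preferred on 3 ballots; Yilmaz wins 4–3.
Gupta vs Rivera: Rivera wins 4–3.
Gupta vs Larsen: 4 to 3, Gupta.
Gupta–Novak: Novak 4–3.
Diaz vs Yilmaz: Diaz preferred on 3+3 = 6 ballots; Diaz wins 6–1.
Diaz vs Rivera: 3+3 = 6 for Diaz, 1 for Rivera — Diaz by 6–1.
Diaz–Larsen: Diaz 7–0.
Diaz–Novak: Diaz 6–1.
Yilmaz vs Rivera: 3 for Yilmaz, 4 for Rivera — Rivera by 4–3.
Yilmaz vs Larsen: Yilmaz, 4–3.
Yilmaz vs Novak: 3 for Yilmaz, 4 for Novak — Novak by 4–3.
Rivera vs Larsen: Rivera preferred on 1+3+3 = 7 ballots; Rivera wins 7–0.
Rivera–Novak: Rivera 6–1.
Larsen vs Novak: Larsen preferred on 3+3 = 6 ballots; Larsen wins 6–1.
No candidate is winless: Gupta beats Diaz; Diaz beats Yilmaz; Yilmaz beats Gupta; Rivera beats Gupta; Larsen beats Novak; Novak beats Gupta. There is no Condorcet loser.

none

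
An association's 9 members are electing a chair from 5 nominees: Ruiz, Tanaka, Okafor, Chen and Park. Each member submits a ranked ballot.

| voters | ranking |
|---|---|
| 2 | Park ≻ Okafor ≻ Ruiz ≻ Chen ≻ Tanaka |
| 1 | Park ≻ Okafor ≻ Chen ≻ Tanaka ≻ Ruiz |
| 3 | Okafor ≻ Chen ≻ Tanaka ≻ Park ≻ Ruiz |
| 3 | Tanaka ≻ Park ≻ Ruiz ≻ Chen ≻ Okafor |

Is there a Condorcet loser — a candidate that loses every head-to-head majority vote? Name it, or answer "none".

none

Pairwise majorities:
Ruiz–Tanaka: Tanaka 7–2.
Ruiz vs Okafor: 3 for Ruiz, 6 for Okafor — Okafor by 6–3.
Ruiz vs Chen: Ruiz wins 5–4.
Ruiz vs Park: Ruiz preferred on 0 ballots; Park wins 9–0.
Tanaka vs Okafor: 3 for Tanaka, 6 for Okafor — Okafor by 6–3.
Tanaka vs Chen: 3 to 6, Chen.
Tanaka vs Park: Tanaka wins 6–3.
Okafor vs Chen: Okafor, 6–3.
Okafor vs Park: 3 for Okafor, 6 for Park — Park by 6–3.
Chen vs Park: 3 for Chen, 6 for Park — Park by 6–3.
Each candidate has at least one pairwise win (Ruiz beats Chen; Tanaka beats Ruiz; Okafor beats Ruiz; Chen beats Tanaka; Park beats Ruiz) — no Condorcet loser.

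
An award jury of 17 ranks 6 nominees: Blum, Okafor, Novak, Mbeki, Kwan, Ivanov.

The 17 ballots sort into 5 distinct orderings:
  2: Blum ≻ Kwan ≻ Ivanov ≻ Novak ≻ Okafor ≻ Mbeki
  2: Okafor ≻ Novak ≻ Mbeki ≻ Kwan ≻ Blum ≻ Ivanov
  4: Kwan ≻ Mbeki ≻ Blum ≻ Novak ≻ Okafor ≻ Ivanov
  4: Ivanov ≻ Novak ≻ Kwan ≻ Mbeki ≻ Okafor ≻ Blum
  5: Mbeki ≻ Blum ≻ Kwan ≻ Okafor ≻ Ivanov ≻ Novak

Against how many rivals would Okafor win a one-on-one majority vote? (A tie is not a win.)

1

Okafor against each rival (17 jurors):
Okafor vs Blum: Blum, 11–6.
Okafor vs Novak: Novak, 10–7.
Okafor vs Mbeki: Okafor is ranked higher on 2+2 = 4 ballots, Mbeki on 13. Mbeki wins 13–4.
Okafor vs Kwan: 2 for Okafor, 15 for Kwan — Kwan by 15–2.
Okafor vs Ivanov: 2+4+5 = 11 for Okafor, 6 for Ivanov — Okafor by 11–6.
Okafor beats Ivanov; loses to Blum, Novak, Mbeki, Kwan — 1 pairwise win.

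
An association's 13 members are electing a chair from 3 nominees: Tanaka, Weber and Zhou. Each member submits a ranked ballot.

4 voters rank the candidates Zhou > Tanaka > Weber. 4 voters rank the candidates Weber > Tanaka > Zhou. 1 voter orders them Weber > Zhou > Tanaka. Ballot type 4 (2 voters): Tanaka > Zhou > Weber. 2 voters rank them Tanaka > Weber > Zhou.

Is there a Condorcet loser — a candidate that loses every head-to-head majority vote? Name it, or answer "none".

Pairwise majorities:
Tanaka vs Weber: Tanaka wins 8–5.
Tanaka vs Zhou: 8 to 5, Tanaka.
Weber vs Zhou: Weber, 7–6.
Zhou loses to every other candidate — it is the Condorcet loser.

Zhou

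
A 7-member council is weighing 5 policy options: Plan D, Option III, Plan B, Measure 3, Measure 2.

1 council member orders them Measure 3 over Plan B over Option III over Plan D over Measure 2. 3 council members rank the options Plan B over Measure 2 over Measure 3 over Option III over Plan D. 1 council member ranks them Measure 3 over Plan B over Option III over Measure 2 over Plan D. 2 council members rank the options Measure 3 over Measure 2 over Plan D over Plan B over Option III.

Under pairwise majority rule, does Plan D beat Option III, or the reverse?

Option III

Ballots ranking Plan D above Option III: 2.
Ballots ranking Option III above Plan D: 7 − 2 = 5.
Option III wins the head-to-head 5–2.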